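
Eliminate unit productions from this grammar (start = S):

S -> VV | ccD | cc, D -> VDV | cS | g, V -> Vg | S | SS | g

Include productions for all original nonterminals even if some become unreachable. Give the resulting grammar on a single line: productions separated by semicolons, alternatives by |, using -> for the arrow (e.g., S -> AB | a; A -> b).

Unit productions: V->S.
Unit pairs (A ⇒* B via units): (V,S).
S: inherits non-unit rules of {S} → VV | cc | ccD.
D: inherits non-unit rules of {D} → VDV | cS | g.
V: inherits non-unit rules of {S, V} → SS | VV | Vg | cc | ccD | g.

S -> VV | cc | ccD; D -> g | cS | VDV; V -> g | SS | VV | Vg | cc | ccD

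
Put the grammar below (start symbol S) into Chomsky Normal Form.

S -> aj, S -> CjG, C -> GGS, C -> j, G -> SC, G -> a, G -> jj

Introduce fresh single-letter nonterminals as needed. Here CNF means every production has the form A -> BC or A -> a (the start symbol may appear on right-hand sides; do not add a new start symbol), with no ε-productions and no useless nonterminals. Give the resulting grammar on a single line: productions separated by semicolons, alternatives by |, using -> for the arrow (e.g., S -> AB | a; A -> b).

No ε-productions.
No unit productions to eliminate.
TERM: introduce B -> a, A -> j and substitute in every rule of length ≥2.
BIN: C -> GGS becomes C -> GD, D -> GS; S -> CAG becomes S -> CE, E -> AG.

S -> BA | CE; A -> j; B -> a; C -> j | GD; D -> GS; E -> AG; G -> a | AA | SC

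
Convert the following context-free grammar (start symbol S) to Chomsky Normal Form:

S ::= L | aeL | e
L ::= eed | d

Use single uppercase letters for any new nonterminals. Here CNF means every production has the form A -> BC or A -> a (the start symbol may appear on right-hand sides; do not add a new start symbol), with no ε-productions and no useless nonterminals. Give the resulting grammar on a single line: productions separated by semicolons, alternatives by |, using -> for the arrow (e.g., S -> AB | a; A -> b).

S -> d | e | AE | CF; A -> e; B -> d; C -> a; D -> AB; E -> AB; F -> AL; L -> d | AD

No ε-productions.
After unit-elimination: S -> d | e | aeL | eed; L -> d | eed.
TERM: introduce C -> a, B -> d, A -> e and substitute in every rule of length ≥2.
BIN: L -> AAB becomes L -> AD, D -> AB; S -> AAB becomes S -> AE, E -> AB; S -> CAL becomes S -> CF, F -> AL.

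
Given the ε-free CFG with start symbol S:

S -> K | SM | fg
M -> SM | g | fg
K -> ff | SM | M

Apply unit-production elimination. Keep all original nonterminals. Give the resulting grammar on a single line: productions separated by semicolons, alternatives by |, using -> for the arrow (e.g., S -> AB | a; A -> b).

S -> g | SM | ff | fg; K -> g | SM | ff | fg; M -> g | SM | fg

Unit productions: K->M, S->K.
Unit pairs (A ⇒* B via units): (K,M), (S,K), (S,M).
S: inherits non-unit rules of {K, M, S} → SM | ff | fg | g.
K: inherits non-unit rules of {K, M} → SM | ff | fg | g.
M: inherits non-unit rules of {M} → SM | fg | g.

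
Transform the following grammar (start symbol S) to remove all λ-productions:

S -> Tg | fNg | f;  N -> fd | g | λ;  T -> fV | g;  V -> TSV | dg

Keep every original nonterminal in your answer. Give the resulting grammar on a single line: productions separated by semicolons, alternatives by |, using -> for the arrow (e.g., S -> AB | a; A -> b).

Nullable set: {N}.
S -> fNg: N nullable, giving fNg | fg.
Drop N -> λ.
Unchanged (no nullable symbols): S -> Tg; S -> f; N -> fd; N -> g; T -> fV; T -> g; V -> TSV; V -> dg.

S -> f | Tg | fg | fNg; N -> g | fd; T -> g | fV; V -> dg | TSV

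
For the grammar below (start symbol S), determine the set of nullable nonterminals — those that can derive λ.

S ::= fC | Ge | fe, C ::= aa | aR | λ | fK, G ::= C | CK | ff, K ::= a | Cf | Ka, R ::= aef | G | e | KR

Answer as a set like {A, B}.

Directly nullable (have an ε-rule): {C}.
G is nullable via G -> C (every symbol on the right is already known nullable).
R is nullable via R -> G (every symbol on the right is already known nullable).
Not nullable: K, S — each has a terminal in every rule's right-hand side or depends on a non-nullable symbol.

{C, G, R}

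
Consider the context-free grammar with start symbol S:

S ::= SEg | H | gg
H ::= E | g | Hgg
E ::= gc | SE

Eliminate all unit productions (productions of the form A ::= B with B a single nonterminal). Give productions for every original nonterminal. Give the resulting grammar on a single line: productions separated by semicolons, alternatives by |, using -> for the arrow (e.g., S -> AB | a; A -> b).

S -> g | SE | gc | gg | Hgg | SEg; E -> SE | gc; H -> g | SE | gc | Hgg

Unit productions: H->E, S->H.
Unit pairs (A ⇒* B via units): (H,E), (S,E), (S,H).
S: inherits non-unit rules of {E, H, S} → Hgg | SE | SEg | g | gc | gg.
E: inherits non-unit rules of {E} → SE | gc.
H: inherits non-unit rules of {E, H} → Hgg | SE | g | gc.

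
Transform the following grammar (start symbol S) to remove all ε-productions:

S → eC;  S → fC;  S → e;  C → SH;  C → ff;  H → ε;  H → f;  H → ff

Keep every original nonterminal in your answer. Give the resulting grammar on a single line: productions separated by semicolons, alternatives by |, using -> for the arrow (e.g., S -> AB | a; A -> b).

Nullable set: {H}.
C -> SH: H nullable, giving S | SH.
Drop H -> ε.
Unchanged (no nullable symbols): S -> e; S -> eC; S -> fC; C -> ff; H -> f; H -> ff.

S -> e | eC | fC; C -> S | SH | ff; H -> f | ff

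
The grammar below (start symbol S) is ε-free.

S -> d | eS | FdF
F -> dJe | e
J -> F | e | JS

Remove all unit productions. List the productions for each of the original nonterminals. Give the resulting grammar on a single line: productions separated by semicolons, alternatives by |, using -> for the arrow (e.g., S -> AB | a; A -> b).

S -> d | eS | FdF; F -> e | dJe; J -> e | JS | dJe

Unit productions: J->F.
Unit pairs (A ⇒* B via units): (J,F).
S: inherits non-unit rules of {S} → FdF | d | eS.
F: inherits non-unit rules of {F} → dJe | e.
J: inherits non-unit rules of {F, J} → JS | dJe | e.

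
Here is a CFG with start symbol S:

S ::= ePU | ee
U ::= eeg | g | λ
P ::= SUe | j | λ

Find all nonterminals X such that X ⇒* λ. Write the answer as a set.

Directly nullable (have an ε-rule): {P, U}.
Not nullable: S — each has a terminal in every rule's right-hand side or depends on a non-nullable symbol.

{P, U}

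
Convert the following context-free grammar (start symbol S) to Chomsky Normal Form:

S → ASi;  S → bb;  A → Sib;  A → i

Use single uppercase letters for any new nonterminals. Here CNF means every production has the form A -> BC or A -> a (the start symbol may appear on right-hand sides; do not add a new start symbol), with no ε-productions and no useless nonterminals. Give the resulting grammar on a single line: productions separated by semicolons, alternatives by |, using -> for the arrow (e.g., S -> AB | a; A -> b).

S -> AE | CC; A -> i | SD; B -> i; C -> b; D -> BC; E -> SB

No ε-productions.
No unit productions to eliminate.
TERM: introduce C -> b, B -> i and substitute in every rule of length ≥2.
BIN: A -> SBC becomes A -> SD, D -> BC; S -> ASB becomes S -> AE, E -> SB.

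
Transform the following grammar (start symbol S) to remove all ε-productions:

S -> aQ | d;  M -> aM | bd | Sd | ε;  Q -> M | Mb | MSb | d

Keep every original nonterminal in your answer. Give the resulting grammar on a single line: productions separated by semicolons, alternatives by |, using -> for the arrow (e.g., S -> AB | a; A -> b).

Nullable set: {M, Q}.
S -> aQ: Q nullable, giving a | aQ.
Drop M -> ε.
M -> aM: M nullable, giving a | aM.
Q -> M: M nullable, giving M.
Q -> MSb: M nullable, giving MSb | Sb.
Q -> Mb: M nullable, giving Mb | b.
Unchanged (no nullable symbols): S -> d; M -> Sd; M -> bd; Q -> d.

S -> a | d | aQ; M -> a | Sd | aM | bd; Q -> M | b | d | Mb | Sb | MSb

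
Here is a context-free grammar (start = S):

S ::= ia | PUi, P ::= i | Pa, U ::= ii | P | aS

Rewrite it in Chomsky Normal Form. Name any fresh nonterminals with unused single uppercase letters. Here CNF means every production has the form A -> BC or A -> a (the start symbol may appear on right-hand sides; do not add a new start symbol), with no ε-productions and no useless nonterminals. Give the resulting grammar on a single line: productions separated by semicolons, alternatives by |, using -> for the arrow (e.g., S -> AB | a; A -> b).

S -> BA | PC; A -> a; B -> i; C -> UB; P -> i | PA; U -> i | AS | BB | PA

No ε-productions.
After unit-elimination: S -> ia | PUi; P -> i | Pa; U -> i | Pa | aS | ii.
TERM: introduce A -> a, B -> i and substitute in every rule of length ≥2.
BIN: S -> PUB becomes S -> PC, C -> UB.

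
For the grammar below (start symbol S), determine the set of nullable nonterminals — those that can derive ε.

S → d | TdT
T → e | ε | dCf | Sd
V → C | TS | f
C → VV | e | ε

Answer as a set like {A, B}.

Directly nullable (have an ε-rule): {C, T}.
V is nullable via V -> C (every symbol on the right is already known nullable).
Not nullable: S — each has a terminal in every rule's right-hand side or depends on a non-nullable symbol.

{C, T, V}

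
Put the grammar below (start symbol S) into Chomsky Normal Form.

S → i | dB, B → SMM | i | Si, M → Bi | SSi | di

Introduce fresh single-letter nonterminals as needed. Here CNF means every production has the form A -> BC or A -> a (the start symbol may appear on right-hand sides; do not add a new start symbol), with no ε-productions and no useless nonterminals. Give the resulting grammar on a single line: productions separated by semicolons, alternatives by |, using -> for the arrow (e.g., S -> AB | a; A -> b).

No ε-productions.
No unit productions to eliminate.
TERM: introduce C -> d, A -> i and substitute in every rule of length ≥2.
BIN: B -> SMM becomes B -> SD, D -> MM; M -> SSA becomes M -> SE, E -> SA.

S -> i | CB; A -> i; B -> i | SA | SD; C -> d; D -> MM; E -> SA; M -> BA | CA | SE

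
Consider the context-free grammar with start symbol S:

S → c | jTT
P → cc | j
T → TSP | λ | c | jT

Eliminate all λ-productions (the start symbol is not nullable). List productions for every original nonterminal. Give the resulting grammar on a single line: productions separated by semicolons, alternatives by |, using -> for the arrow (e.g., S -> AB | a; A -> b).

S -> c | j | jT | jTT; P -> j | cc; T -> c | j | SP | jT | TSP

Nullable set: {T}.
S -> jTT: T, T nullable, giving j | jT | jTT.
Drop T -> λ.
T -> TSP: T nullable, giving SP | TSP.
T -> jT: T nullable, giving j | jT.
Unchanged (no nullable symbols): S -> c; P -> cc; P -> j; T -> c.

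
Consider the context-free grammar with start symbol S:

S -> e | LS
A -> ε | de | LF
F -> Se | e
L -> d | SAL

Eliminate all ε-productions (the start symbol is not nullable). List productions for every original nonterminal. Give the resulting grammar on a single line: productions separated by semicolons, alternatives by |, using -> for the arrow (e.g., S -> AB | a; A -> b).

S -> e | LS; A -> LF | de; F -> e | Se; L -> d | SL | SAL

Nullable set: {A}.
Drop A -> ε.
L -> SAL: A nullable, giving SAL | SL.
Unchanged (no nullable symbols): S -> LS; S -> e; A -> LF; A -> de; F -> Se; F -> e; L -> d.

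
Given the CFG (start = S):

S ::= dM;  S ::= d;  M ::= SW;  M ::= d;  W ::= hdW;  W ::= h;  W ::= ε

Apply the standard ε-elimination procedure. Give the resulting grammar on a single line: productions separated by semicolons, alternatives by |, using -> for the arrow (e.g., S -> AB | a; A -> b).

Nullable set: {W}.
M -> SW: W nullable, giving S | SW.
Drop W -> ε.
W -> hdW: W nullable, giving hd | hdW.
Unchanged (no nullable symbols): S -> d; S -> dM; M -> d; W -> h.

S -> d | dM; M -> S | d | SW; W -> h | hd | hdW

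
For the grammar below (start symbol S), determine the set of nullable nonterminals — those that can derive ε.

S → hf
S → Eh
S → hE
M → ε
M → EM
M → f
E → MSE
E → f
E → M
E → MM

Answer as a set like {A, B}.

Directly nullable (have an ε-rule): {M}.
E is nullable via E -> M (every symbol on the right is already known nullable).
Not nullable: S — each has a terminal in every rule's right-hand side or depends on a non-nullable symbol.

{E, M}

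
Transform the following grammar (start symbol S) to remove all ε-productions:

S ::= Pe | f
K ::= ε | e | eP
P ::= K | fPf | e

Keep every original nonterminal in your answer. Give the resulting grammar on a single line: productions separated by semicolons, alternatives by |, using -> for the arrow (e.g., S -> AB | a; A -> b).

Nullable set: {K, P}.
S -> Pe: P nullable, giving Pe | e.
Drop K -> ε.
K -> eP: P nullable, giving e | eP.
P -> K: K nullable, giving K.
P -> fPf: P nullable, giving fPf | ff.
Unchanged (no nullable symbols): S -> f; K -> e; P -> e.

S -> e | f | Pe; K -> e | eP; P -> K | e | ff | fPf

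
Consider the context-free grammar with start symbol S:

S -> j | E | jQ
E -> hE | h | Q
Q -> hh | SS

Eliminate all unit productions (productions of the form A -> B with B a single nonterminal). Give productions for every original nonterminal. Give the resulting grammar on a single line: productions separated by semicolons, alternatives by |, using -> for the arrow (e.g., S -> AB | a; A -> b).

S -> h | j | SS | hE | hh | jQ; E -> h | SS | hE | hh; Q -> SS | hh

Unit productions: E->Q, S->E.
Unit pairs (A ⇒* B via units): (E,Q), (S,E), (S,Q).
S: inherits non-unit rules of {E, Q, S} → SS | h | hE | hh | j | jQ.
E: inherits non-unit rules of {E, Q} → SS | h | hE | hh.
Q: inherits non-unit rules of {Q} → SS | hh.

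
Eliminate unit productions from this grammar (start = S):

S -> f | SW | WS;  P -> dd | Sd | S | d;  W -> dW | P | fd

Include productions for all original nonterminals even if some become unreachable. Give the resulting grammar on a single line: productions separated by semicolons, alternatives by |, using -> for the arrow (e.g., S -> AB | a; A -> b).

Unit productions: P->S, W->P.
Unit pairs (A ⇒* B via units): (P,S), (W,P), (W,S).
S: inherits non-unit rules of {S} → SW | WS | f.
P: inherits non-unit rules of {P, S} → SW | Sd | WS | d | dd | f.
W: inherits non-unit rules of {P, S, W} → SW | Sd | WS | d | dW | dd | f | fd.

S -> f | SW | WS; P -> d | f | SW | Sd | WS | dd; W -> d | f | SW | Sd | WS | dW | dd | fd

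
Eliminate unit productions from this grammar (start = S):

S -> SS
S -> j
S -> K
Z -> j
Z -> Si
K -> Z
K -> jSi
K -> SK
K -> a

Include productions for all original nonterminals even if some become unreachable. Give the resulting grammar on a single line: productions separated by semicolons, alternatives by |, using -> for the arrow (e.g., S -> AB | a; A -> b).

S -> a | j | SK | SS | Si | jSi; K -> a | j | SK | Si | jSi; Z -> j | Si

Unit productions: K->Z, S->K.
Unit pairs (A ⇒* B via units): (K,Z), (S,K), (S,Z).
S: inherits non-unit rules of {K, S, Z} → SK | SS | Si | a | j | jSi.
K: inherits non-unit rules of {K, Z} → SK | Si | a | j | jSi.
Z: inherits non-unit rules of {Z} → Si | j.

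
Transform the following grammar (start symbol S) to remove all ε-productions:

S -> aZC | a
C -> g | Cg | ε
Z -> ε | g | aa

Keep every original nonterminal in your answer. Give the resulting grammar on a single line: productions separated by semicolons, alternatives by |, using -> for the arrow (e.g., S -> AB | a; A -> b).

S -> a | aC | aZ | aZC; C -> g | Cg; Z -> g | aa

Nullable set: {C, Z}.
S -> aZC: Z, C nullable, giving a | aC | aZ | aZC.
Drop C -> ε.
C -> Cg: C nullable, giving Cg | g.
Drop Z -> ε.
Unchanged (no nullable symbols): S -> a; C -> g; Z -> aa; Z -> g.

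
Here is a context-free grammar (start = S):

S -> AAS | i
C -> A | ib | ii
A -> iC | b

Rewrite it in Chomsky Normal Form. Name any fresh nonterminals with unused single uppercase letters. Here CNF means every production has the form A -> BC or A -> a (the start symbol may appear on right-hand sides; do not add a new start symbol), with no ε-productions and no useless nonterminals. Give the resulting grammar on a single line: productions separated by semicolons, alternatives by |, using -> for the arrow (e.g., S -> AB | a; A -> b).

S -> i | AE; A -> b | BC; B -> i; C -> b | BB | BC | BD; D -> b; E -> AS

No ε-productions.
After unit-elimination: S -> i | AAS; A -> b | iC; C -> b | iC | ib | ii.
TERM: introduce D -> b, B -> i and substitute in every rule of length ≥2.
BIN: S -> AAS becomes S -> AE, E -> AS.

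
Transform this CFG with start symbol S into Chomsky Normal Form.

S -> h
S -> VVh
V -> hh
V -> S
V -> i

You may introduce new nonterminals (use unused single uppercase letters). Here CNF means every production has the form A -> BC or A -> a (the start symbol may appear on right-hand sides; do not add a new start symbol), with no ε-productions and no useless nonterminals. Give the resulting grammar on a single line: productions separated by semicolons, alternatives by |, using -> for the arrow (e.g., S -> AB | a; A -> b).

No ε-productions.
After unit-elimination: S -> h | VVh; V -> h | i | hh | VVh.
TERM: introduce A -> h and substitute in every rule of length ≥2.
BIN: S -> VVA becomes S -> VB, B -> VA; V -> VVA becomes V -> VC, C -> VA.

S -> h | VB; A -> h; B -> VA; C -> VA; V -> h | i | AA | VC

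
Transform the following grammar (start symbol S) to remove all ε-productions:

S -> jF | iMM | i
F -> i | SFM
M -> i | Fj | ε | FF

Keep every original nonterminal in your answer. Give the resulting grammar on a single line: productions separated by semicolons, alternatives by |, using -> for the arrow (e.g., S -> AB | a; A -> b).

S -> i | iM | jF | iMM; F -> i | SF | SFM; M -> i | FF | Fj

Nullable set: {M}.
S -> iMM: M, M nullable, giving i | iM | iMM.
F -> SFM: M nullable, giving SF | SFM.
Drop M -> ε.
Unchanged (no nullable symbols): S -> i; S -> jF; F -> i; M -> FF; M -> Fj; M -> i.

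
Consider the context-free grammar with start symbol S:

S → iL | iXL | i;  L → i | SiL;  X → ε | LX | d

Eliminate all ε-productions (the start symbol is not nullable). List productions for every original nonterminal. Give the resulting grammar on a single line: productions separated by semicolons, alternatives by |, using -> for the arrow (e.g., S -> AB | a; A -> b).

S -> i | iL | iXL; L -> i | SiL; X -> L | d | LX

Nullable set: {X}.
S -> iXL: X nullable, giving iL | iXL.
Drop X -> ε.
X -> LX: X nullable, giving L | LX.
Unchanged (no nullable symbols): S -> i; S -> iL; L -> SiL; L -> i; X -> d.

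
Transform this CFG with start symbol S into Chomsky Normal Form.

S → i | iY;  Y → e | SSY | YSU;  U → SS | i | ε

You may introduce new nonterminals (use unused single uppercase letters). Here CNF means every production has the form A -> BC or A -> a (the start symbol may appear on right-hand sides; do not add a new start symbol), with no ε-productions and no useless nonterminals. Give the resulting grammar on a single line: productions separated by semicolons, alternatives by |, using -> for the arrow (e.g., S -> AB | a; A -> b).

Nullable: {U}; after ε-elimination: S -> i | iY; U -> i | SS; Y -> e | YS | SSY | YSU.
No unit productions to eliminate.
TERM: introduce A -> i and substitute in every rule of length ≥2.
BIN: Y -> SSY becomes Y -> SB, B -> SY; Y -> YSU becomes Y -> YC, C -> SU.

S -> i | AY; A -> i; B -> SY; C -> SU; U -> i | SS; Y -> e | SB | YC | YS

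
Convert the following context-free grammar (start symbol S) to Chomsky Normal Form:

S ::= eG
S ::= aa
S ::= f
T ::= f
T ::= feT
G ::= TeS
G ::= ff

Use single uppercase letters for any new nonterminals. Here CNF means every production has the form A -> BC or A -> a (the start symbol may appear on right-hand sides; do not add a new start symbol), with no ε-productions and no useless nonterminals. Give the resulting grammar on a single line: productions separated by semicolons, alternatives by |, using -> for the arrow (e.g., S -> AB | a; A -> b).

No ε-productions.
No unit productions to eliminate.
TERM: introduce C -> a, A -> e, B -> f and substitute in every rule of length ≥2.
BIN: G -> TAS becomes G -> TD, D -> AS; T -> BAT becomes T -> BE, E -> AT.

S -> f | AG | CC; A -> e; B -> f; C -> a; D -> AS; E -> AT; G -> BB | TD; T -> f | BE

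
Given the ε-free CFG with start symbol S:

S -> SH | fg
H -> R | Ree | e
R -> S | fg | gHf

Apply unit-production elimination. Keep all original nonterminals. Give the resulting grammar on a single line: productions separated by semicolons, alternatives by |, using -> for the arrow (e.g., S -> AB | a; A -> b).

S -> SH | fg; H -> e | SH | fg | Ree | gHf; R -> SH | fg | gHf

Unit productions: H->R, R->S.
Unit pairs (A ⇒* B via units): (H,R), (H,S), (R,S).
S: inherits non-unit rules of {S} → SH | fg.
H: inherits non-unit rules of {H, R, S} → Ree | SH | e | fg | gHf.
R: inherits non-unit rules of {R, S} → SH | fg | gHf.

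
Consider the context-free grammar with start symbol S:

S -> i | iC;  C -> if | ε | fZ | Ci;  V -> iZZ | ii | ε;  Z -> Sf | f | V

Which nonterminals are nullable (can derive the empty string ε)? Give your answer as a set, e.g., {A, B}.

Directly nullable (have an ε-rule): {C, V}.
Z is nullable via Z -> V (every symbol on the right is already known nullable).
Not nullable: S — each has a terminal in every rule's right-hand side or depends on a non-nullable symbol.

{C, V, Z}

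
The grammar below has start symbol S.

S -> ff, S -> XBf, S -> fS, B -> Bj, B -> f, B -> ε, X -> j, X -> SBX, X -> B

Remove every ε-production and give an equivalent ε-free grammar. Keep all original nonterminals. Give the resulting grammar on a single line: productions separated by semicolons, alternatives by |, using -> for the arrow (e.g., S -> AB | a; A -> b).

Nullable set: {B, X}.
S -> XBf: X, B nullable, giving Bf | XBf | Xf | f.
Drop B -> ε.
B -> Bj: B nullable, giving Bj | j.
X -> B: B nullable, giving B.
X -> SBX: B, X nullable, giving S | SB | SBX | SX.
Unchanged (no nullable symbols): S -> fS; S -> ff; B -> f; X -> j.

S -> f | Bf | Xf | fS | ff | XBf; B -> f | j | Bj; X -> B | S | j | SB | SX | SBX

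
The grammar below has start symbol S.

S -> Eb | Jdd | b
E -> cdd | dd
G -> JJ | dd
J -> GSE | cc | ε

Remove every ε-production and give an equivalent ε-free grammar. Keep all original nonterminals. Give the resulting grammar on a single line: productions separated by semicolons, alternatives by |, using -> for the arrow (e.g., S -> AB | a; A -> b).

S -> b | Eb | dd | Jdd; E -> dd | cdd; G -> J | JJ | dd; J -> SE | cc | GSE

Nullable set: {G, J}.
S -> Jdd: J nullable, giving Jdd | dd.
G -> JJ: J, J nullable, giving J | JJ.
Drop J -> ε.
J -> GSE: G nullable, giving GSE | SE.
Unchanged (no nullable symbols): S -> Eb; S -> b; E -> cdd; E -> dd; G -> dd; J -> cc.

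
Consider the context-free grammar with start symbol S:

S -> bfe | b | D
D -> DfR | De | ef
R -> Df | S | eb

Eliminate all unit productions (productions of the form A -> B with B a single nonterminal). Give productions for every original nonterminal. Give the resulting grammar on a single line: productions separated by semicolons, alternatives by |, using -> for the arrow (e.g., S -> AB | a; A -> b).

Unit productions: R->S, S->D.
Unit pairs (A ⇒* B via units): (R,D), (R,S), (S,D).
S: inherits non-unit rules of {D, S} → De | DfR | b | bfe | ef.
D: inherits non-unit rules of {D} → De | DfR | ef.
R: inherits non-unit rules of {D, R, S} → De | Df | DfR | b | bfe | eb | ef.

S -> b | De | ef | DfR | bfe; D -> De | ef | DfR; R -> b | De | Df | eb | ef | DfR | bfe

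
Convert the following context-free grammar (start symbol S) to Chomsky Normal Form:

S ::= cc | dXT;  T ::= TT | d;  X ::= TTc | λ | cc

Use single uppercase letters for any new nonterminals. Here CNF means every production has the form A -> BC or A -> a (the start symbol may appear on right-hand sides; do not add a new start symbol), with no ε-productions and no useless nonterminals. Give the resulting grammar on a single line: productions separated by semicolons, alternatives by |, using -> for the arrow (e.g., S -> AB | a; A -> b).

Nullable: {X}; after ε-elimination: S -> cc | dT | dXT; T -> d | TT; X -> cc | TTc.
No unit productions to eliminate.
TERM: introduce A -> c, B -> d and substitute in every rule of length ≥2.
BIN: S -> BXT becomes S -> BC, C -> XT; X -> TTA becomes X -> TD, D -> TA.

S -> AA | BC | BT; A -> c; B -> d; C -> XT; D -> TA; T -> d | TT; X -> AA | TD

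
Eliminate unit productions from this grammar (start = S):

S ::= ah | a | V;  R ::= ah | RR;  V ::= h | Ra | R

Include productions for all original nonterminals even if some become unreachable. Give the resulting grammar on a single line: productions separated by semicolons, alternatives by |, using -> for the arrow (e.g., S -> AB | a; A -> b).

Unit productions: S->V, V->R.
Unit pairs (A ⇒* B via units): (S,R), (S,V), (V,R).
S: inherits non-unit rules of {R, S, V} → RR | Ra | a | ah | h.
R: inherits non-unit rules of {R} → RR | ah.
V: inherits non-unit rules of {R, V} → RR | Ra | ah | h.

S -> a | h | RR | Ra | ah; R -> RR | ah; V -> h | RR | Ra | ah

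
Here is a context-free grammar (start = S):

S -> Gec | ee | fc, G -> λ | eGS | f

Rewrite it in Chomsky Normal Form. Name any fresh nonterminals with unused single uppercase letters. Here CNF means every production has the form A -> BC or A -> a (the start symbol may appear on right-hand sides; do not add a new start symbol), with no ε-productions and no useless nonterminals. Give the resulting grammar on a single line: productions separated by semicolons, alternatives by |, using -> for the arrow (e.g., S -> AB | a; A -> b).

S -> AA | AB | CB | GE; A -> e; B -> c; C -> f; D -> GS; E -> AB; G -> f | AD | AS

Nullable: {G}; after ε-elimination: S -> ec | ee | fc | Gec; G -> f | eS | eGS.
No unit productions to eliminate.
TERM: introduce B -> c, A -> e, C -> f and substitute in every rule of length ≥2.
BIN: G -> AGS becomes G -> AD, D -> GS; S -> GAB becomes S -> GE, E -> AB.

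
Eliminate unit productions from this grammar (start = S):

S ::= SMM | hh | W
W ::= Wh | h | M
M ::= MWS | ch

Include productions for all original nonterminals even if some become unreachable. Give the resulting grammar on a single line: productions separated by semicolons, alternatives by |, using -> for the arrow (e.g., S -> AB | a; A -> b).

Unit productions: S->W, W->M.
Unit pairs (A ⇒* B via units): (S,M), (S,W), (W,M).
S: inherits non-unit rules of {M, S, W} → MWS | SMM | Wh | ch | h | hh.
M: inherits non-unit rules of {M} → MWS | ch.
W: inherits non-unit rules of {M, W} → MWS | Wh | ch | h.

S -> h | Wh | ch | hh | MWS | SMM; M -> ch | MWS; W -> h | Wh | ch | MWS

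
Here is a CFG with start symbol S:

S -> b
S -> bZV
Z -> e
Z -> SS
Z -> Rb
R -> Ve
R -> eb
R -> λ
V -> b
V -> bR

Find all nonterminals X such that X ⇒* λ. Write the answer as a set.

{R}

Directly nullable (have an ε-rule): {R}.
Not nullable: S, V, Z — each has a terminal in every rule's right-hand side or depends on a non-nullable symbol.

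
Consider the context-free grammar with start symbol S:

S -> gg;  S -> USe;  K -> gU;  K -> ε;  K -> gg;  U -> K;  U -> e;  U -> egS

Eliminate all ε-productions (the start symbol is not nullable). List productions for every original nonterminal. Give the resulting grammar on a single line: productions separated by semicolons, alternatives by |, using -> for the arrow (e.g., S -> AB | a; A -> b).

Nullable set: {K, U}.
S -> USe: U nullable, giving Se | USe.
Drop K -> ε.
K -> gU: U nullable, giving g | gU.
U -> K: K nullable, giving K.
Unchanged (no nullable symbols): S -> gg; K -> gg; U -> e; U -> egS.

S -> Se | gg | USe; K -> g | gU | gg; U -> K | e | egS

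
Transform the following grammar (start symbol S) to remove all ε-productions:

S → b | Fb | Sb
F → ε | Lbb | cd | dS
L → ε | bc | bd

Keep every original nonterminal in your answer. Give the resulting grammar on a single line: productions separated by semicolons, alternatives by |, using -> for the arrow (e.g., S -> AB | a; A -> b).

Nullable set: {F, L}.
S -> Fb: F nullable, giving Fb | b.
Drop F -> ε.
F -> Lbb: L nullable, giving Lbb | bb.
Drop L -> ε.
Unchanged (no nullable symbols): S -> Sb; S -> b; F -> cd; F -> dS; L -> bc; L -> bd.

S -> b | Fb | Sb; F -> bb | cd | dS | Lbb; L -> bc | bd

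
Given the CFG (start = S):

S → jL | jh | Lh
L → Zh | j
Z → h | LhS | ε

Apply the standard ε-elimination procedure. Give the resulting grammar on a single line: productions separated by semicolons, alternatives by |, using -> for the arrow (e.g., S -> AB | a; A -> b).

Nullable set: {Z}.
L -> Zh: Z nullable, giving Zh | h.
Drop Z -> ε.
Unchanged (no nullable symbols): S -> Lh; S -> jL; S -> jh; L -> j; Z -> LhS; Z -> h.

S -> Lh | jL | jh; L -> h | j | Zh; Z -> h | LhS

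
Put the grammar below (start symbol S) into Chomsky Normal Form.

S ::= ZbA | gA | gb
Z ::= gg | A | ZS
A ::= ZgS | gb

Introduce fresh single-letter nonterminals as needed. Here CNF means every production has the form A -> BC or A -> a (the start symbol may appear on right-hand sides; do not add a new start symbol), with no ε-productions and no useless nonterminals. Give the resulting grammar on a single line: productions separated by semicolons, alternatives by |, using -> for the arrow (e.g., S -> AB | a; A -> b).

S -> BA | BC | ZE; A -> BC | ZD; B -> g; C -> b; D -> BS; E -> CA; F -> BS; Z -> BB | BC | ZF | ZS

No ε-productions.
After unit-elimination: S -> gA | gb | ZbA; A -> gb | ZgS; Z -> ZS | gb | gg | ZgS.
TERM: introduce C -> b, B -> g and substitute in every rule of length ≥2.
BIN: A -> ZBS becomes A -> ZD, D -> BS; S -> ZCA becomes S -> ZE, E -> CA; Z -> ZBS becomes Z -> ZF, F -> BS.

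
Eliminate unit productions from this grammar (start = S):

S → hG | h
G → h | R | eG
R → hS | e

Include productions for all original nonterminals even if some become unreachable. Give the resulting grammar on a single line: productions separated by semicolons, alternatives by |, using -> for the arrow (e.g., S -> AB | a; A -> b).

Unit productions: G->R.
Unit pairs (A ⇒* B via units): (G,R).
S: inherits non-unit rules of {S} → h | hG.
G: inherits non-unit rules of {G, R} → e | eG | h | hS.
R: inherits non-unit rules of {R} → e | hS.

S -> h | hG; G -> e | h | eG | hS; R -> e | hS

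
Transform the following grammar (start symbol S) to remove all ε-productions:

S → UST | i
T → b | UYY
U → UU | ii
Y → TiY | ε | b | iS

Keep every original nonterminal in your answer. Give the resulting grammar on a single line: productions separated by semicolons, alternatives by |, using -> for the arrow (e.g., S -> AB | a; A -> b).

S -> i | UST; T -> U | b | UY | UYY; U -> UU | ii; Y -> b | Ti | iS | TiY

Nullable set: {Y}.
T -> UYY: Y, Y nullable, giving U | UY | UYY.
Drop Y -> ε.
Y -> TiY: Y nullable, giving Ti | TiY.
Unchanged (no nullable symbols): S -> UST; S -> i; T -> b; U -> UU; U -> ii; Y -> b; Y -> iS.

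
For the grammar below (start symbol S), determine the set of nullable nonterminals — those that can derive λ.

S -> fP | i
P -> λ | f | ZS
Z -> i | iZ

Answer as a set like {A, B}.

Directly nullable (have an ε-rule): {P}.
Not nullable: S, Z — each has a terminal in every rule's right-hand side or depends on a non-nullable symbol.

{P}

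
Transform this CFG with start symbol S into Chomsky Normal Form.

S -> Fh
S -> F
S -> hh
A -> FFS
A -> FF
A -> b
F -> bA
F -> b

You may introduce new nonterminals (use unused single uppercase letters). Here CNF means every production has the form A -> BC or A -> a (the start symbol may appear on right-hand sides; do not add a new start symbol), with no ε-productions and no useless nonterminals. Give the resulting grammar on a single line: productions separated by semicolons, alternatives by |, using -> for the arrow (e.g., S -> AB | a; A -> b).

S -> b | BA | CC | FC; A -> b | FD | FF; B -> b; C -> h; D -> FS; F -> b | BA

No ε-productions.
After unit-elimination: S -> b | Fh | bA | hh; A -> b | FF | FFS; F -> b | bA.
TERM: introduce B -> b, C -> h and substitute in every rule of length ≥2.
BIN: A -> FFS becomes A -> FD, D -> FS.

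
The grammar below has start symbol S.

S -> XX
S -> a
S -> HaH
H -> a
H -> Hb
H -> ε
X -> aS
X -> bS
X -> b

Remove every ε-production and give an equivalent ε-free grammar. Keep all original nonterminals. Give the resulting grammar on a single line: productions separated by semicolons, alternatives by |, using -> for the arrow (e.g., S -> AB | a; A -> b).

Nullable set: {H}.
S -> HaH: H, H nullable, giving Ha | HaH | a | aH.
Drop H -> ε.
H -> Hb: H nullable, giving Hb | b.
Unchanged (no nullable symbols): S -> XX; S -> a; H -> a; X -> aS; X -> b; X -> bS.

S -> a | Ha | XX | aH | HaH; H -> a | b | Hb; X -> b | aS | bS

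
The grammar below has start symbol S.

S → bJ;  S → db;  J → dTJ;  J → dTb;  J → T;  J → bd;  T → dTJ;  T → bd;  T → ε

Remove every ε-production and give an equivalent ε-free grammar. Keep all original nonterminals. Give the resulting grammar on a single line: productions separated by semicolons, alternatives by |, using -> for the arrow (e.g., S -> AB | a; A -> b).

Nullable set: {J, T}.
S -> bJ: J nullable, giving b | bJ.
J -> T: T nullable, giving T.
J -> dTJ: T, J nullable, giving d | dJ | dT | dTJ.
J -> dTb: T nullable, giving dTb | db.
Drop T -> ε.
T -> dTJ: T, J nullable, giving d | dJ | dT | dTJ.
Unchanged (no nullable symbols): S -> db; J -> bd; T -> bd.

S -> b | bJ | db; J -> T | d | bd | dJ | dT | db | dTJ | dTb; T -> d | bd | dJ | dT | dTJ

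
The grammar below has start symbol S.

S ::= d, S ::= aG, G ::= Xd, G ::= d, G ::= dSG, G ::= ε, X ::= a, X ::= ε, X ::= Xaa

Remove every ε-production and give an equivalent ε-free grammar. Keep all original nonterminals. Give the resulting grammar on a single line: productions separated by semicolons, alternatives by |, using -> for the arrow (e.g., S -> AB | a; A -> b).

Nullable set: {G, X}.
S -> aG: G nullable, giving a | aG.
Drop G -> ε.
G -> Xd: X nullable, giving Xd | d.
G -> dSG: G nullable, giving dS | dSG.
Drop X -> ε.
X -> Xaa: X nullable, giving Xaa | aa.
Unchanged (no nullable symbols): S -> d; G -> d; X -> a.

S -> a | d | aG; G -> d | Xd | dS | dSG; X -> a | aa | Xaa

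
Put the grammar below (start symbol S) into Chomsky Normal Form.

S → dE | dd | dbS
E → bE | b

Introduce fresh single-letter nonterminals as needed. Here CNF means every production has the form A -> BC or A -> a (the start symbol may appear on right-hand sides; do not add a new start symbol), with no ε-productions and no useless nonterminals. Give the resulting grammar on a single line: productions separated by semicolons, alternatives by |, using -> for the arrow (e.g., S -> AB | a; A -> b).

No ε-productions.
No unit productions to eliminate.
TERM: introduce A -> b, B -> d and substitute in every rule of length ≥2.
BIN: S -> BAS becomes S -> BC, C -> AS.

S -> BB | BC | BE; A -> b; B -> d; C -> AS; E -> b | AE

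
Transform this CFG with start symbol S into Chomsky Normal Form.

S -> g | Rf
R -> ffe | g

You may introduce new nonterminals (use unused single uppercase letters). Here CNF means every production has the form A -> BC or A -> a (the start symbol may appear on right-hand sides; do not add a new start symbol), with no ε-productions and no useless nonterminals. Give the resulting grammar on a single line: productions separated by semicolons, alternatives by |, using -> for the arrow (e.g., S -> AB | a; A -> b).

No ε-productions.
No unit productions to eliminate.
TERM: introduce B -> e, A -> f and substitute in every rule of length ≥2.
BIN: R -> AAB becomes R -> AC, C -> AB.

S -> g | RA; A -> f; B -> e; C -> AB; R -> g | AC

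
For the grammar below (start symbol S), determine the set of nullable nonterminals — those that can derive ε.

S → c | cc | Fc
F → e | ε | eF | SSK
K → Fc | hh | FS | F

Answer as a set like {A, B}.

{F, K}

Directly nullable (have an ε-rule): {F}.
K is nullable via K -> F (every symbol on the right is already known nullable).
Not nullable: S — each has a terminal in every rule's right-hand side or depends on a non-nullable symbol.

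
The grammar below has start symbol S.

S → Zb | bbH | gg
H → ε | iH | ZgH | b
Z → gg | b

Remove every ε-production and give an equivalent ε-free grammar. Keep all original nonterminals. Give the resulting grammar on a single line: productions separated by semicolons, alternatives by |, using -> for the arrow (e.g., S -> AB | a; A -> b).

S -> Zb | bb | gg | bbH; H -> b | i | Zg | iH | ZgH; Z -> b | gg

Nullable set: {H}.
S -> bbH: H nullable, giving bb | bbH.
Drop H -> ε.
H -> ZgH: H nullable, giving Zg | ZgH.
H -> iH: H nullable, giving i | iH.
Unchanged (no nullable symbols): S -> Zb; S -> gg; H -> b; Z -> b; Z -> gg.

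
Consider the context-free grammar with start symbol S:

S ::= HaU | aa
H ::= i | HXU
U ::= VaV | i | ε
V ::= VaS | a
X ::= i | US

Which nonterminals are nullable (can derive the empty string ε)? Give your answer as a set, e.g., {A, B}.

{U}

Directly nullable (have an ε-rule): {U}.
Not nullable: H, S, V, X — each has a terminal in every rule's right-hand side or depends on a non-nullable symbol.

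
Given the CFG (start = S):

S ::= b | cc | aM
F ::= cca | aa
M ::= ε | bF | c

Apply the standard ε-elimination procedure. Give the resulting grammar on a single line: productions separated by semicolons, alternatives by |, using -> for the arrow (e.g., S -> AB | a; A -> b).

Nullable set: {M}.
S -> aM: M nullable, giving a | aM.
Drop M -> ε.
Unchanged (no nullable symbols): S -> b; S -> cc; F -> aa; F -> cca; M -> bF; M -> c.

S -> a | b | aM | cc; F -> aa | cca; M -> c | bF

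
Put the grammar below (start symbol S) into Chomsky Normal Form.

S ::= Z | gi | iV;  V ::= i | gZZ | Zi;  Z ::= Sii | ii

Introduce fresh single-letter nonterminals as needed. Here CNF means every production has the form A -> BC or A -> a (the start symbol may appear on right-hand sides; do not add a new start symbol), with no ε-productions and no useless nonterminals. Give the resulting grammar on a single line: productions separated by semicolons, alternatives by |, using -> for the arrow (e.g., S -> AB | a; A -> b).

No ε-productions.
After unit-elimination: S -> gi | iV | ii | Sii; V -> i | Zi | gZZ; Z -> ii | Sii.
TERM: introduce B -> g, A -> i and substitute in every rule of length ≥2.
BIN: S -> SAA becomes S -> SC, C -> AA; V -> BZZ becomes V -> BD, D -> ZZ; Z -> SAA becomes Z -> SE, E -> AA.

S -> AA | AV | BA | SC; A -> i; B -> g; C -> AA; D -> ZZ; E -> AA; V -> i | BD | ZA; Z -> AA | SE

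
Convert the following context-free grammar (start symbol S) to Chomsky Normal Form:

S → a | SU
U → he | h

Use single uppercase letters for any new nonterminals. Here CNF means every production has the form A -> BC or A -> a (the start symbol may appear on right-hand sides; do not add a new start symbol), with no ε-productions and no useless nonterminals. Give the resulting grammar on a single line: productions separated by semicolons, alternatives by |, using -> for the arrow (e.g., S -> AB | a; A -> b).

No ε-productions.
No unit productions to eliminate.
TERM: introduce B -> e, A -> h and substitute in every rule of length ≥2.

S -> a | SU; A -> h; B -> e; U -> h | AB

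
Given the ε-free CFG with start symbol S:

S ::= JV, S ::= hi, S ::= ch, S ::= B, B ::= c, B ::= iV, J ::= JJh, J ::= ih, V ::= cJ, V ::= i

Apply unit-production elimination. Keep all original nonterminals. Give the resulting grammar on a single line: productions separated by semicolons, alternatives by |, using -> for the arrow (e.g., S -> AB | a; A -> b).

Unit productions: S->B.
Unit pairs (A ⇒* B via units): (S,B).
S: inherits non-unit rules of {B, S} → JV | c | ch | hi | iV.
B: inherits non-unit rules of {B} → c | iV.
J: inherits non-unit rules of {J} → JJh | ih.
V: inherits non-unit rules of {V} → cJ | i.

S -> c | JV | ch | hi | iV; B -> c | iV; J -> ih | JJh; V -> i | cJ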